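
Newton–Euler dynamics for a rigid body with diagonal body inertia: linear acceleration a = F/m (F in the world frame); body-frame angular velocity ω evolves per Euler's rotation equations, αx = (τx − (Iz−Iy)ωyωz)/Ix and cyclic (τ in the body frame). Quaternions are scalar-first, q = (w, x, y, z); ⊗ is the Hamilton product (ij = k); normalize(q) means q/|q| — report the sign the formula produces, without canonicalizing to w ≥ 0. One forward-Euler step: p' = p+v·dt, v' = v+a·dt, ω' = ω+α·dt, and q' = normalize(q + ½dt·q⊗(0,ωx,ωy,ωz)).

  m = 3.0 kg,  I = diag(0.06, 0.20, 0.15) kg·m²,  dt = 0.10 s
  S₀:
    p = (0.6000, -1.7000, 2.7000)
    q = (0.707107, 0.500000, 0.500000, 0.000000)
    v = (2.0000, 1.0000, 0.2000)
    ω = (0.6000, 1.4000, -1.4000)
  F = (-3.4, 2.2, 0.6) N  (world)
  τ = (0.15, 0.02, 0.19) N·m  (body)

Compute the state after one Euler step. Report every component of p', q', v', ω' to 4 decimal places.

a = F/m = (-1.1333, 0.7333, 0.2000)
p + v·dt = (0.8000, -1.6000, 2.7200)
v + (F/m)dt = (1.8867, 1.0733, 0.2200)
ω×(Iω) gyroscopic = (0.0980, 0.0756, 0.1176)
α = I⁻¹(τ − ω×Iω) = (0.8667, -0.2780, 0.4827)
ω + α·dt = (0.6867, 1.3722, -1.3517)
Hamilton product q⊗(0,ω) = (-1.0000000, -0.2757358, 1.6899498, -0.5899498)
updated quaternion q' = (0.6536, 0.4836, 0.5814, -0.0293)

p' = (0.8000, -1.6000, 2.7200)
q' = (0.6536, 0.4836, 0.5814, -0.0293)
v' = (1.8867, 1.0733, 0.2200)
ω' = (0.6867, 1.3722, -1.3517)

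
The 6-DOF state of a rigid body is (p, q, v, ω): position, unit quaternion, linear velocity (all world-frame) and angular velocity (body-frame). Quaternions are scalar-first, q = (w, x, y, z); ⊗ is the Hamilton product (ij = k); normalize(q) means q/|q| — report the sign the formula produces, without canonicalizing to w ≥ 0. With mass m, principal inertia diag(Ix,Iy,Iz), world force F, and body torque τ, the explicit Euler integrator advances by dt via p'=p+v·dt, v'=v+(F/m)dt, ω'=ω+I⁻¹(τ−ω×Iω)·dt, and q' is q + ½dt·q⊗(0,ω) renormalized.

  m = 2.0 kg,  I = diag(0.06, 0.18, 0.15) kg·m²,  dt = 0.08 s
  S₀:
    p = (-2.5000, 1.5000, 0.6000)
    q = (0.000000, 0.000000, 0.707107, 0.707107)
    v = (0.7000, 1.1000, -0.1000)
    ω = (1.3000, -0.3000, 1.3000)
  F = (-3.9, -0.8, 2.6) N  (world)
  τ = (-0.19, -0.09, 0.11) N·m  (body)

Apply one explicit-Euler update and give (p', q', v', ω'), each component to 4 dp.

p' = (-2.4440, 1.5880, 0.5920)
q' = (-0.0282, 0.0451, 0.7418, 0.6685)
v' = (0.5440, 1.0680, 0.0040)
ω' = (1.0311, -0.2724, 1.3836)

ω×(Iω) gyroscopic = (0.0117, -0.1521, -0.0468)
α = I⁻¹(τ − ω×Iω) = (-3.3617, 0.3450, 1.0453)
new body rate ω' = (1.0311, -0.2724, 1.3836)
2q̇ = q⊗(0,ω) = (-0.7071070, 1.1313712, 0.9192391, -0.9192391)
q + ½dt·q⊗(0,ω), renormalized = (-0.0282, 0.0451, 0.7418, 0.6685)
a = F/m = (-1.9500, -0.4000, 1.3000)
new position p' = (-2.4440, 1.5880, 0.5920)
new velocity v' = (0.5440, 1.0680, 0.0040)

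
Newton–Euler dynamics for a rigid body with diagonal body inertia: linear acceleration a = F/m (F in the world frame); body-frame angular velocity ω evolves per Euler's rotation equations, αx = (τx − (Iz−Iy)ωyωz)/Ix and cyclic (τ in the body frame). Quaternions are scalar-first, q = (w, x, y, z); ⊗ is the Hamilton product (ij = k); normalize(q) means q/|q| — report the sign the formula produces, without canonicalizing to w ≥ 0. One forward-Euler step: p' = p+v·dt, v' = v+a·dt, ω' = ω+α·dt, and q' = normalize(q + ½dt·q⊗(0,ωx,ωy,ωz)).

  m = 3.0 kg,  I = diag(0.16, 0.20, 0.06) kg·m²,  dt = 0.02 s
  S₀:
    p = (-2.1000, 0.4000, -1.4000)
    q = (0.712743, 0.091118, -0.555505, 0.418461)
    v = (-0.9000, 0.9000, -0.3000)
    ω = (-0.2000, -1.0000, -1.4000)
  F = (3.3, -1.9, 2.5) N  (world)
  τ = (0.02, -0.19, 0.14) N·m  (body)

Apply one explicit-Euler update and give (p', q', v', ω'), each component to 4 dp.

ω×(Iω) gyroscopic = (-0.1960, 0.0280, 0.0080)
(τ − ω×Iω)/I = (1.3500, -1.0900, 2.2000)
new body rate ω' = (-0.1730, -1.0218, -1.3560)
q⊗(0,ω) = (0.0485640, 1.0536194, -0.6688700, -1.2000592)
updated quaternion q' = (0.7131, 0.1016, -0.5621, 0.4064)
a = (1.1000, -0.6333, 0.8333)
new position p' = (-2.1180, 0.4180, -1.4060)
v' = v + a·dt = (-0.8780, 0.8873, -0.2833)

p' = (-2.1180, 0.4180, -1.4060)
q' = (0.7131, 0.1016, -0.5621, 0.4064)
v' = (-0.8780, 0.8873, -0.2833)
ω' = (-0.1730, -1.0218, -1.3560)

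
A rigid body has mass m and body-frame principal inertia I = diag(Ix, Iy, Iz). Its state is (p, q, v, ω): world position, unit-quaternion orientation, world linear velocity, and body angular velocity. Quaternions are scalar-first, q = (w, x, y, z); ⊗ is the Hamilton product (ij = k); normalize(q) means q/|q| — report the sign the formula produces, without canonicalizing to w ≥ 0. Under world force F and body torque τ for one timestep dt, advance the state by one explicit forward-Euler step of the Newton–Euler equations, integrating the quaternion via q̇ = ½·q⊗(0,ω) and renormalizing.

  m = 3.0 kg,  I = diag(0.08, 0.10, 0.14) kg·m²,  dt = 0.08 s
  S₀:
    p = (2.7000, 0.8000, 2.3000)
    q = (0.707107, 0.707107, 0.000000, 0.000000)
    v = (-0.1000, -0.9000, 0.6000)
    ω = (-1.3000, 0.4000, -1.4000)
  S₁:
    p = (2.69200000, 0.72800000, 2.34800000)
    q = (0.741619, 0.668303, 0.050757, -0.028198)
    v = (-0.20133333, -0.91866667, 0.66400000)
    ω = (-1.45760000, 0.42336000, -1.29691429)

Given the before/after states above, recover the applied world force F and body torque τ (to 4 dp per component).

F = (-3.8000, -0.7000, 2.4000)
τ = (-0.1800, -0.0800, 0.1700)

v₁ − v₀ = (-0.10133333, -0.01866667, 0.06400000)
m·(v₁−v₀)/dt = (-3.8000, -0.7000, 2.4000)
rate change Δω = (-0.15760000, 0.02336000, 0.10308571)
precession coupling = (-0.0224, -0.1092, -0.0104)
I·α + gyro = (-0.1800, -0.0800, 0.1700)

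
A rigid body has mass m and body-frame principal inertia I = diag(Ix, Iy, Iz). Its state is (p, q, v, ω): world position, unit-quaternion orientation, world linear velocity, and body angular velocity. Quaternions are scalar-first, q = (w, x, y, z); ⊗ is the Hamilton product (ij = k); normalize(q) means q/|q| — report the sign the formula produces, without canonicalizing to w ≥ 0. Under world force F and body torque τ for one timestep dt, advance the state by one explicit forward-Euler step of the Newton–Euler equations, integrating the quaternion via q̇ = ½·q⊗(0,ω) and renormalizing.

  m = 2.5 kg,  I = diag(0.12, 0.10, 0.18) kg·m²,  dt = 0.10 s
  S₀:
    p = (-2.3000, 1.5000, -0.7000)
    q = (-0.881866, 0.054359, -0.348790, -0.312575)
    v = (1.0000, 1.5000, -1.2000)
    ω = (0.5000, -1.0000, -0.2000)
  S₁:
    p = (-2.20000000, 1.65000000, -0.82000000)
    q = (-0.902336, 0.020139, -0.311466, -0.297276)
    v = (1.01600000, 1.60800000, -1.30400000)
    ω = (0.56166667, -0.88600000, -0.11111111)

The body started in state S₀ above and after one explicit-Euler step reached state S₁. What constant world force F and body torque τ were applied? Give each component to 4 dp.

F = (0.4000, 2.7000, -2.6000)
τ = (0.0900, 0.1200, 0.1700)

Δω = ω₁−ω₀ = (0.06166667, 0.11400000, 0.08888889)
precession coupling = (0.0160, 0.0060, 0.0100)
I·α + gyro = (0.0900, 0.1200, 0.1700)
Δv = v₁−v₀ = (0.01600000, 0.10800000, -0.10400000)
m·(v₁−v₀)/dt = (0.4000, 2.7000, -2.6000)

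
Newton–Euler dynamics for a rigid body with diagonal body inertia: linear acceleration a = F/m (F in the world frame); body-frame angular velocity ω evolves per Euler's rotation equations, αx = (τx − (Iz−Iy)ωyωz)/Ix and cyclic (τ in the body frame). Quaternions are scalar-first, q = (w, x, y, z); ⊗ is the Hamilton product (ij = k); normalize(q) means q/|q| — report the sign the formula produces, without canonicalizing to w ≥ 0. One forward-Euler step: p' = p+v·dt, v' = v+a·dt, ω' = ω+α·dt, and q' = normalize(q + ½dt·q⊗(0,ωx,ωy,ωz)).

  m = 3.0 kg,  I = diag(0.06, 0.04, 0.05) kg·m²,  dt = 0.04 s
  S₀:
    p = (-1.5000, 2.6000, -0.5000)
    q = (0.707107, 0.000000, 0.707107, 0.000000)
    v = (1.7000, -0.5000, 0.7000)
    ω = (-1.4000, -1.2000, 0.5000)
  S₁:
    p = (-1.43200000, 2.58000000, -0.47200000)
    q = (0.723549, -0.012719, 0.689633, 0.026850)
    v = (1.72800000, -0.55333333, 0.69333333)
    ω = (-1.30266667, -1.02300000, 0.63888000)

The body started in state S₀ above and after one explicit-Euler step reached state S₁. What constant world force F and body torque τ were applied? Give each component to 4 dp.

ω₁ − ω₀ = (0.09733333, 0.17700000, 0.13888000)
precession coupling = (-0.0060, -0.0070, -0.0336)
I·α + gyro = (0.1400, 0.1700, 0.1400)
Δv = v₁−v₀ = (0.02800000, -0.05333333, -0.00666667)
F = m·Δv/dt = (2.1000, -4.0000, -0.5000)

F = (2.1000, -4.0000, -0.5000)
τ = (0.1400, 0.1700, 0.1400)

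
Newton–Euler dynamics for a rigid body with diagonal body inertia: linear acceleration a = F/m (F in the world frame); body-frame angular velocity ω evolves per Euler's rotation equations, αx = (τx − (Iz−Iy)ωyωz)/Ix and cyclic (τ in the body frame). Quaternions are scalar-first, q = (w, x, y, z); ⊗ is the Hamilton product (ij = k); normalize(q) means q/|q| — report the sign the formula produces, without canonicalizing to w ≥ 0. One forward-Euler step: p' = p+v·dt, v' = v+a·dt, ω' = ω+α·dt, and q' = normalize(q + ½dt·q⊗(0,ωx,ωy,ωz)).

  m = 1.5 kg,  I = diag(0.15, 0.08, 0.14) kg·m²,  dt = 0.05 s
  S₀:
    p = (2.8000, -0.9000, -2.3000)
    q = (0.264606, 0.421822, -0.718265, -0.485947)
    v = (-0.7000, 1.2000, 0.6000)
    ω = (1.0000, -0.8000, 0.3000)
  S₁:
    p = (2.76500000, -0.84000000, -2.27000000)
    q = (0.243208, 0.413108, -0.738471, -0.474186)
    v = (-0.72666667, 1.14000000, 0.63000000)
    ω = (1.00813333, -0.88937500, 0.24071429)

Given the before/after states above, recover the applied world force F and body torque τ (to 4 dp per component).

rate change Δω = (0.00813333, -0.08937500, -0.05928571)
precession coupling = (-0.0144, 0.0030, 0.0560)
I·α + gyro = (0.0100, -0.1400, -0.1100)
velocity change Δv = (-0.02666667, -0.06000000, 0.03000000)
m·(v₁−v₀)/dt = (-0.8000, -1.8000, 0.9000)

F = (-0.8000, -1.8000, 0.9000)
τ = (0.0100, -0.1400, -0.1100)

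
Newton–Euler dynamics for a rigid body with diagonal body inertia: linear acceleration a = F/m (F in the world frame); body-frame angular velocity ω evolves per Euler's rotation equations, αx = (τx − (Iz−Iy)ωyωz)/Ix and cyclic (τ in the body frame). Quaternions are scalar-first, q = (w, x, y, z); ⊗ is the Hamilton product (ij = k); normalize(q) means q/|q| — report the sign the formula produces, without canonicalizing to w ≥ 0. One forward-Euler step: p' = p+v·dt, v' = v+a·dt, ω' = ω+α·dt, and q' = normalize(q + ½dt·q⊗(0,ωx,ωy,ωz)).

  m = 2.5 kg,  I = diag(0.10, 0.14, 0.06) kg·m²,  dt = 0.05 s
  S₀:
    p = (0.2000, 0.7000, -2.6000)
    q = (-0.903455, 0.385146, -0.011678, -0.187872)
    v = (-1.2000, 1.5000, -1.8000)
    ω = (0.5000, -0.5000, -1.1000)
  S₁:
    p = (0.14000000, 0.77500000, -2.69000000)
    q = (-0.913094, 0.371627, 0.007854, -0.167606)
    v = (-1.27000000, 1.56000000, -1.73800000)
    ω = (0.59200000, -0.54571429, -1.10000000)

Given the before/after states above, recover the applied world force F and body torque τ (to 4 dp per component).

F = (-3.5000, 3.0000, 3.1000)
τ = (0.1400, -0.1500, -0.0100)

v₁ − v₀ = (-0.07000000, 0.06000000, 0.06200000)
applied force F = (-3.5000, 3.0000, 3.1000)
ω₁ − ω₀ = (0.09200000, -0.04571429, 0.00000000)
ω₀×(Iω₀) = (-0.0440, -0.0220, -0.0100)
I·α + gyro = (0.1400, -0.1500, -0.0100)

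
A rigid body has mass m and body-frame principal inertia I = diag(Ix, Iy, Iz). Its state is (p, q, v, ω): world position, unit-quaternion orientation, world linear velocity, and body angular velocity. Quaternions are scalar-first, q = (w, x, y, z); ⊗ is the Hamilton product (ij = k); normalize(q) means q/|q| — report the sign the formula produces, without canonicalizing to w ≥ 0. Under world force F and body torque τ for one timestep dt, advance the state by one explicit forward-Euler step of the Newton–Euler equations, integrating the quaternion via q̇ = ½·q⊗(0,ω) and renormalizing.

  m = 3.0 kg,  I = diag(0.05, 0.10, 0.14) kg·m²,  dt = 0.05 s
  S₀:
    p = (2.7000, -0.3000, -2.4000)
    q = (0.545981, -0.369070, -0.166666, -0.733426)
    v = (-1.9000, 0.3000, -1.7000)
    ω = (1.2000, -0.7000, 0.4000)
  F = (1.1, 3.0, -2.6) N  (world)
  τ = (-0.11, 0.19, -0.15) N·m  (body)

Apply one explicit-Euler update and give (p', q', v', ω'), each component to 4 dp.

(τ − ω×Iω)/I = (-1.9760, 2.3320, -0.7714)
ω' = ω + α·dt = (1.1012, -0.5834, 0.3614)
q⊗(0,ω) = (0.6195882, 0.0751126, -1.1146699, 0.6767406)
updated quaternion q' = (0.5611, -0.3670, -0.1944, -0.7160)
a = F/m = (0.3667, 1.0000, -0.8667)
p + v·dt = (2.6050, -0.2850, -2.4850)
v' = v + a·dt = (-1.8817, 0.3500, -1.7433)

p' = (2.6050, -0.2850, -2.4850)
q' = (0.5611, -0.3670, -0.1944, -0.7160)
v' = (-1.8817, 0.3500, -1.7433)
ω' = (1.1012, -0.5834, 0.3614)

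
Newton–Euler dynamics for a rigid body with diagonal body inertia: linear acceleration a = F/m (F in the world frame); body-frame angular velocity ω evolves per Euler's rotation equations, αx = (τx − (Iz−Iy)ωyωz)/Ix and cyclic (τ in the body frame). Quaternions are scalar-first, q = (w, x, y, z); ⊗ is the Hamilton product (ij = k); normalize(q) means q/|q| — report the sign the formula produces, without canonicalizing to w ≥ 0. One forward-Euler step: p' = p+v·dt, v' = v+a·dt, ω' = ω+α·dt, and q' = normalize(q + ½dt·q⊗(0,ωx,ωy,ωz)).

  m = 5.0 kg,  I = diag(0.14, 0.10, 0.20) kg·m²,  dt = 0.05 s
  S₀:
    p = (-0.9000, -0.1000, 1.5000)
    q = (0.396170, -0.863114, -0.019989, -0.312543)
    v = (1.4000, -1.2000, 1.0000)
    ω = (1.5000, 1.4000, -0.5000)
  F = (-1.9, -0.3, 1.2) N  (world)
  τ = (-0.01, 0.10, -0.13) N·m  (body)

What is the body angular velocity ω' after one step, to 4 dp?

ω' = (1.5214, 1.4275, -0.5115)

ω×(Iω) gyroscopic = (-0.0700, 0.0450, -0.0840)
angular accel α = (0.4286, 0.5500, -0.2300)
ω + α·dt = (1.5214, 1.4275, -0.5115)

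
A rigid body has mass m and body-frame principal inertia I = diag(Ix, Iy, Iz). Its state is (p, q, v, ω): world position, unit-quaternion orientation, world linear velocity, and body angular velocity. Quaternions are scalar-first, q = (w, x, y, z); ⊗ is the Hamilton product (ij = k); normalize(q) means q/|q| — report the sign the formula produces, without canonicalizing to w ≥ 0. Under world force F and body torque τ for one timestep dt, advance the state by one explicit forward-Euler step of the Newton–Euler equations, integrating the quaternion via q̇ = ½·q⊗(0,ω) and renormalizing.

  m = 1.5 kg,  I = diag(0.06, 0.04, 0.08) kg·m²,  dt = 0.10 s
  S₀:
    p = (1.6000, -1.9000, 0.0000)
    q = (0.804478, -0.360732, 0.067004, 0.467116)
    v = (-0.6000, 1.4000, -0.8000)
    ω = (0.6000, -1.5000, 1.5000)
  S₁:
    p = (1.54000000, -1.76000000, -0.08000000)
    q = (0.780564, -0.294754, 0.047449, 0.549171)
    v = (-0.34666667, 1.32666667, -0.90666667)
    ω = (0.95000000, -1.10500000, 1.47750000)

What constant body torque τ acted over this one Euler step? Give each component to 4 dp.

τ = (0.1200, 0.1400, 0.0000)

Δω = ω₁−ω₀ = (0.35000000, 0.39500000, -0.02250000)
ω₀×(Iω₀) = (-0.0900, -0.0180, 0.0180)
τ = I·(Δω/dt) + ω₀×(Iω₀) = (0.1200, 0.1400, 0.0000)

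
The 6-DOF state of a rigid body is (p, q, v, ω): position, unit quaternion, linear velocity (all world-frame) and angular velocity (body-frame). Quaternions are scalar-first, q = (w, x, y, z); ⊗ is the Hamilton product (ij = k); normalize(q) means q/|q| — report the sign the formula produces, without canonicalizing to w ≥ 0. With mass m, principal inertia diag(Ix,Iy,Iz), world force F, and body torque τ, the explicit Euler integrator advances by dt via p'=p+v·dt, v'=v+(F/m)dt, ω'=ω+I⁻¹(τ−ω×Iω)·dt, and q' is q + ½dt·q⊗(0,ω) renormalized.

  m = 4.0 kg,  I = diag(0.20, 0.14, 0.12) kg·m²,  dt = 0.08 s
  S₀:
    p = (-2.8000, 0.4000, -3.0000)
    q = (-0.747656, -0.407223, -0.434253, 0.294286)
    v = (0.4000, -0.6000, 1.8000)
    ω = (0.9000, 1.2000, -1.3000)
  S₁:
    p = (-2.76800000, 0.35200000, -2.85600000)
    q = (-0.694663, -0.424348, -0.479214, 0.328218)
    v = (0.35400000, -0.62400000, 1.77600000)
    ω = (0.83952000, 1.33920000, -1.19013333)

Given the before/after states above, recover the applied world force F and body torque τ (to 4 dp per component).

v₁ − v₀ = (-0.04600000, -0.02400000, -0.02400000)
F = m·Δv/dt = (-2.3000, -1.2000, -1.2000)
Δω = ω₁−ω₀ = (-0.06048000, 0.13920000, 0.10986667)
precession coupling = (0.0312, -0.0936, -0.0648)
τ = I·(Δω/dt) + ω₀×(Iω₀) = (-0.1200, 0.1500, 0.1000)

F = (-2.3000, -1.2000, -1.2000)
τ = (-0.1200, 0.1500, 0.1000)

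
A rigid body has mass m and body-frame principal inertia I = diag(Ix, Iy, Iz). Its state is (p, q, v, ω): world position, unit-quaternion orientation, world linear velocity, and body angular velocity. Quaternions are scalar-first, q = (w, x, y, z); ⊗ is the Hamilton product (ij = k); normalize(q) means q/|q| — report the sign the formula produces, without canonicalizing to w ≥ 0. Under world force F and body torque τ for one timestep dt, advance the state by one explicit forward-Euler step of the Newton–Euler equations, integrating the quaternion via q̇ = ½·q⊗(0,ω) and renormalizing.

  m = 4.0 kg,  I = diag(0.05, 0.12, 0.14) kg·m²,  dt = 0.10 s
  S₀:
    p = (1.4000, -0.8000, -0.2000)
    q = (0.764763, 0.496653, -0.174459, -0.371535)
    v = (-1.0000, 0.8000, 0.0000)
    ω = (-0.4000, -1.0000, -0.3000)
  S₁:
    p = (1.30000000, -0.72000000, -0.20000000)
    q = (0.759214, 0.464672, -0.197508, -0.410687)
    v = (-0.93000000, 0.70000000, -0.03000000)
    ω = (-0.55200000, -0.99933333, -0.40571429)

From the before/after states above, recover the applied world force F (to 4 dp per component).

Δv = v₁−v₀ = (0.07000000, -0.10000000, -0.03000000)
F = m·Δv/dt = (2.8000, -4.0000, -1.2000)

F = (2.8000, -4.0000, -1.2000)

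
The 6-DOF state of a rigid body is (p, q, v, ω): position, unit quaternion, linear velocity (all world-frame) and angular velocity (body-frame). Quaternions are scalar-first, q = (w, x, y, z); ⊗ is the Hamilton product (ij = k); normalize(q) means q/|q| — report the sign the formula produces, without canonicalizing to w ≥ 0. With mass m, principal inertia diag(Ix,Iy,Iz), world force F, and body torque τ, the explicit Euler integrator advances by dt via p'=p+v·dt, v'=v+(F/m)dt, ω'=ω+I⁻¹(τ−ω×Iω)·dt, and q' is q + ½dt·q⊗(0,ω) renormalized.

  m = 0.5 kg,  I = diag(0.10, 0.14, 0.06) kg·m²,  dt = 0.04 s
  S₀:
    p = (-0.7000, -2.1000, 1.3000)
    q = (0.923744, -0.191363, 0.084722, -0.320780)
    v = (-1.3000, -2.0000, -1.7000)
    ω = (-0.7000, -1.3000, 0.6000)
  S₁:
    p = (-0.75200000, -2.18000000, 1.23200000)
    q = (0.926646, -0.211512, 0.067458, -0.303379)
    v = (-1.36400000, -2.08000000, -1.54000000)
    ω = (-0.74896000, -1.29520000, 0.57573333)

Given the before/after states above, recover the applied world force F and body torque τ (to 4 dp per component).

velocity change Δv = (-0.06400000, -0.08000000, 0.16000000)
m·(v₁−v₀)/dt = (-0.8000, -1.0000, 2.0000)
ω₁ − ω₀ = (-0.04896000, 0.00480000, -0.02426667)
gyro term ω₀×Iω₀ = (0.0624, -0.0168, 0.0364)
I·α + gyro = (-0.0600, 0.0000, 0.0000)

F = (-0.8000, -1.0000, 2.0000)
τ = (-0.0600, 0.0000, 0.0000)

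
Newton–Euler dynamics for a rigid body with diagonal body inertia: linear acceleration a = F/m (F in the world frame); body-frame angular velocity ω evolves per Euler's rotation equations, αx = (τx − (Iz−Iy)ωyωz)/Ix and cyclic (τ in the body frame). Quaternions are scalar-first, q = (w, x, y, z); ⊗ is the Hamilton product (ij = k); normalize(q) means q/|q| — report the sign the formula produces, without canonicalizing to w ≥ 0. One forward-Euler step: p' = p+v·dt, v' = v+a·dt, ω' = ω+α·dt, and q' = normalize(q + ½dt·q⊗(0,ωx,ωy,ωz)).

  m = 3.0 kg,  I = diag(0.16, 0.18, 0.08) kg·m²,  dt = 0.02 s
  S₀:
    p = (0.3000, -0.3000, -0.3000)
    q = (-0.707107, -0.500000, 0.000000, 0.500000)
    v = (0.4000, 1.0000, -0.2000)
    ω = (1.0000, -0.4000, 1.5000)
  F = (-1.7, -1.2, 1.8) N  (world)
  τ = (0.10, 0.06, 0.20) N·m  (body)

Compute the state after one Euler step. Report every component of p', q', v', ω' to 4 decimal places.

p' = (0.3080, -0.2800, -0.3040)
q' = (-0.7095, -0.5050, 0.0153, 0.4913)
v' = (0.3887, 0.9920, -0.1880)
ω' = (1.0050, -0.4067, 1.5520)

a = F/m = (-0.5667, -0.4000, 0.6000)
new position p' = (0.3080, -0.2800, -0.3040)
v' = v + a·dt = (0.3887, 0.9920, -0.1880)
precession coupling ω×(Iω) = (0.0600, 0.1200, -0.0080)
(τ − ω×Iω)/I = (0.2500, -0.3333, 2.6000)
ω + α·dt = (1.0050, -0.4067, 1.5520)
q⊗(0,ω) = (-0.2500000, -0.5071070, 1.5328428, -0.8606605)
q + ½dt·q⊗(0,ω), renormalized = (-0.7095, -0.5050, 0.0153, 0.4913)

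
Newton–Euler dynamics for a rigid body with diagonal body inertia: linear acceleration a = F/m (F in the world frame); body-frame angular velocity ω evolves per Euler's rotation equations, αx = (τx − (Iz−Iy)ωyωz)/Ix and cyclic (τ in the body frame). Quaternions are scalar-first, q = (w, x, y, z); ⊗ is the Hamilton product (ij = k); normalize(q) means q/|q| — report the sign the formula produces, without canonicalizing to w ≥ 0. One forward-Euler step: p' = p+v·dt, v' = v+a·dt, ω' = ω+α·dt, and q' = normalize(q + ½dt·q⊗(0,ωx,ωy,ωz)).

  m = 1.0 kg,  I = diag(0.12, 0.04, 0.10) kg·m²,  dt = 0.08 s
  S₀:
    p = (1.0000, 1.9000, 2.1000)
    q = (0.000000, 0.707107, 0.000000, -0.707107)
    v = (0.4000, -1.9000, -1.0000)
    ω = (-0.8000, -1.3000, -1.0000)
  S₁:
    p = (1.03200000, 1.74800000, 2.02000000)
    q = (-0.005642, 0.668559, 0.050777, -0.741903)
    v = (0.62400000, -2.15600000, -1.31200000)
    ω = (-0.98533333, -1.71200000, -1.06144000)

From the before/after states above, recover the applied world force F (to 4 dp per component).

F = (2.8000, -3.2000, -3.9000)

velocity change Δv = (0.22400000, -0.25600000, -0.31200000)
m·(v₁−v₀)/dt = (2.8000, -3.2000, -3.9000)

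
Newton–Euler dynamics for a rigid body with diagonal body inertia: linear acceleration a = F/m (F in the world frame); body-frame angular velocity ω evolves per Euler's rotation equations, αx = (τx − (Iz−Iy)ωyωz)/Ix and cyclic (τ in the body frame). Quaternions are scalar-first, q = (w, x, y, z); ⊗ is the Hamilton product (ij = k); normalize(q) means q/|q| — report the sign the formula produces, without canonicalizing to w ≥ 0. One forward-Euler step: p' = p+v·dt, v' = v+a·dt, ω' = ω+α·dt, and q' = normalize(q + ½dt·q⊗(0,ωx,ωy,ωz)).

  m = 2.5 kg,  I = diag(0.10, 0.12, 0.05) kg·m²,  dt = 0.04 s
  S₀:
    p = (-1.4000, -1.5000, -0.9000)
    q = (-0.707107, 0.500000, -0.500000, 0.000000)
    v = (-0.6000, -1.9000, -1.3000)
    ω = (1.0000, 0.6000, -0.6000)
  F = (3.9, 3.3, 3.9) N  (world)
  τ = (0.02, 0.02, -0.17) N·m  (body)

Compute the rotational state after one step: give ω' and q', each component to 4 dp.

ω×(Iω) gyroscopic = (0.0252, -0.0300, 0.0120)
(τ − ω×Iω)/I = (-0.0520, 0.4167, -3.6400)
ω + α·dt = (0.9979, 0.6167, -0.7456)
2q̇ = q⊗(0,ω) = (-0.2000000, -0.4071070, -0.1242642, 1.2242642)
q' = normalize(q + ½dt·q⊗(0,ω)) = (-0.7109, 0.4917, -0.5023, 0.0245)

ω' = (0.9979, 0.6167, -0.7456)
q' = (-0.7109, 0.4917, -0.5023, 0.0245)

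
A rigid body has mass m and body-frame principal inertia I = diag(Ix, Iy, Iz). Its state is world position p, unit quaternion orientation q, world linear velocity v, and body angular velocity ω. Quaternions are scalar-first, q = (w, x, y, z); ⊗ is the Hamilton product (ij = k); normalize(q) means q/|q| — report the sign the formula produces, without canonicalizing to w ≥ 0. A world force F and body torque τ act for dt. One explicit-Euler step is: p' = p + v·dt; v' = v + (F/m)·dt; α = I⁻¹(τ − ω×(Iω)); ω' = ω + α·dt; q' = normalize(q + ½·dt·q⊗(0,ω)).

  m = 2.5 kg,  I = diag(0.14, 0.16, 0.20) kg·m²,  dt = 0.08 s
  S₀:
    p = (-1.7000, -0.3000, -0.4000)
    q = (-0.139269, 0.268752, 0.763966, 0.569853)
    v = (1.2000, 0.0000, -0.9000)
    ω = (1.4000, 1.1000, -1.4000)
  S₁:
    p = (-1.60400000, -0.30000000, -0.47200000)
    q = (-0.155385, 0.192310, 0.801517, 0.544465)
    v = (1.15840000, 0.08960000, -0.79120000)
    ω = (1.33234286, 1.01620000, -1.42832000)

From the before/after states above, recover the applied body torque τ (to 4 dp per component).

Δω = ω₁−ω₀ = (-0.06765714, -0.08380000, -0.02832000)
gyro term ω₀×Iω₀ = (-0.0616, 0.1176, 0.0308)
applied torque τ = (-0.1800, -0.0500, -0.0400)

τ = (-0.1800, -0.0500, -0.0400)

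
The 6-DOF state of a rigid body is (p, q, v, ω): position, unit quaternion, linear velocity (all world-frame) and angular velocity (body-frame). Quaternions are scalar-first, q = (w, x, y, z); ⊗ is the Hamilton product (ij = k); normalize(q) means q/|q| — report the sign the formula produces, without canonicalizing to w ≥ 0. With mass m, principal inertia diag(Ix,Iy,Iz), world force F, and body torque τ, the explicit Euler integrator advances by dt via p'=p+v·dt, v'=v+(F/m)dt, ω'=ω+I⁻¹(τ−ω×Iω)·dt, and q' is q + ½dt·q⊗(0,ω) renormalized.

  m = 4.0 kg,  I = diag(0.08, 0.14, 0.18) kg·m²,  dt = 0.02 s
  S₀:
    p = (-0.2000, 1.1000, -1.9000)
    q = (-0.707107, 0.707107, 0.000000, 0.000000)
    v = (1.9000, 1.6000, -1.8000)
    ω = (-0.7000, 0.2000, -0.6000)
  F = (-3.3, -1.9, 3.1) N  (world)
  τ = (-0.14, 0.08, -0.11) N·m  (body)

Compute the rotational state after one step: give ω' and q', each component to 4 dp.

gyro term ω×Iω = (-0.0048, -0.0420, -0.0084)
(τ − ω×Iω)/I = (-1.6900, 0.8714, -0.5644)
new body rate ω' = (-0.7338, 0.2174, -0.6113)
2q̇ = q⊗(0,ω) = (0.4949749, 0.4949749, 0.2828428, 0.5656856)
q' = normalize(q + ½dt·q⊗(0,ω)) = (-0.7021, 0.7120, 0.0028, 0.0057)

ω' = (-0.7338, 0.2174, -0.6113)
q' = (-0.7021, 0.7120, 0.0028, 0.0057)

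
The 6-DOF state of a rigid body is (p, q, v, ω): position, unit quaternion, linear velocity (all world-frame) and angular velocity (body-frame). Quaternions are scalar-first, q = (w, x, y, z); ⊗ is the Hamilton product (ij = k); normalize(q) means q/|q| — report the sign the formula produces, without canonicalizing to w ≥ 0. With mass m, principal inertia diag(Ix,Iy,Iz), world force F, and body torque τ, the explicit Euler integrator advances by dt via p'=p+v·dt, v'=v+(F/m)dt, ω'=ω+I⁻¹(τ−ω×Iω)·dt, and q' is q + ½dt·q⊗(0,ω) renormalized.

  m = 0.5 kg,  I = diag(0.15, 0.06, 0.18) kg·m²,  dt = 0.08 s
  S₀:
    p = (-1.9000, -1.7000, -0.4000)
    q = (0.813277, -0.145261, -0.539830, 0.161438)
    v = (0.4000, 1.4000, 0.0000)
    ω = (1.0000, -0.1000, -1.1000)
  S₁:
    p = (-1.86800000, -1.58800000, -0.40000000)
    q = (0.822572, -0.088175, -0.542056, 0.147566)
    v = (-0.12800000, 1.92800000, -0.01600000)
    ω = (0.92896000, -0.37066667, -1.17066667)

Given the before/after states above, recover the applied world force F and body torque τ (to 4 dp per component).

Δv = v₁−v₀ = (-0.52800000, 0.52800000, -0.01600000)
applied force F = (-3.3000, 3.3000, -0.1000)
rate change Δω = (-0.07104000, -0.27066667, -0.07066667)
gyro term ω₀×Iω₀ = (0.0132, 0.0330, 0.0090)
I·α + gyro = (-0.1200, -0.1700, -0.1500)

F = (-3.3000, 3.3000, -0.1000)
τ = (-0.1200, -0.1700, -0.1500)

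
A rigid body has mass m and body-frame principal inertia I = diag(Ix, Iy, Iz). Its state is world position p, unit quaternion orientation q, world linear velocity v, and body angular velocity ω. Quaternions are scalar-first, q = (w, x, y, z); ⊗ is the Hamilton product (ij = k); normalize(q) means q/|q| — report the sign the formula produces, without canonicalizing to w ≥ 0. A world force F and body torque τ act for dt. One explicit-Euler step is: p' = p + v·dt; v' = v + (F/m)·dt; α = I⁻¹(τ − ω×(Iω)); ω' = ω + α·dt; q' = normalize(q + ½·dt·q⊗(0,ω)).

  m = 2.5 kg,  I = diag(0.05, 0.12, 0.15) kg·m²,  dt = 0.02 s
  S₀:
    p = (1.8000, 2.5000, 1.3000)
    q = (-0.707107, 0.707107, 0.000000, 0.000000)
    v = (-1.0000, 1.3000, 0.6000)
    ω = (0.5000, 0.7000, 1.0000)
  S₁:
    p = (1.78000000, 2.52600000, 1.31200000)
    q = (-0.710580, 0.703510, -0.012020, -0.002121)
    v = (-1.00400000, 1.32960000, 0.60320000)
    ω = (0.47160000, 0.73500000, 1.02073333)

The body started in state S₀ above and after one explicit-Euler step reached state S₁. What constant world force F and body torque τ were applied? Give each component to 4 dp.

Δv = v₁−v₀ = (-0.00400000, 0.02960000, 0.00320000)
F = m·Δv/dt = (-0.5000, 3.7000, 0.4000)
Δω = ω₁−ω₀ = (-0.02840000, 0.03500000, 0.02073333)
applied torque τ = (-0.0500, 0.1600, 0.1800)

F = (-0.5000, 3.7000, 0.4000)
τ = (-0.0500, 0.1600, 0.1800)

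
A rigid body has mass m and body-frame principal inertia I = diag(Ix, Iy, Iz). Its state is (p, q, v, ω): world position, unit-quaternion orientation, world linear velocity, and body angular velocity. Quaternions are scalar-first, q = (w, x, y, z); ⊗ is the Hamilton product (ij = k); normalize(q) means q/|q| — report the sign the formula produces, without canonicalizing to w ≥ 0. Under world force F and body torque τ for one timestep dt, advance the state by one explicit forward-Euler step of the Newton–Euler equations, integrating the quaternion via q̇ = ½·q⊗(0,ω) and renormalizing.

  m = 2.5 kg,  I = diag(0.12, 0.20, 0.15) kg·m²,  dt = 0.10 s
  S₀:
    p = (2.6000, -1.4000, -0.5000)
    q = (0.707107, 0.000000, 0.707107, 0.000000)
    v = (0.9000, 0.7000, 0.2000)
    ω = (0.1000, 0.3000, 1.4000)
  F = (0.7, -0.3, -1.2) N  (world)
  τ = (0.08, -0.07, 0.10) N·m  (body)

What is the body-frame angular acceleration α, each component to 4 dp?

α = (0.8417, -0.3290, 0.6507)

gyro term ω×Iω = (-0.0210, -0.0042, 0.0024)
(τ − ω×Iω)/I = (0.8417, -0.3290, 0.6507)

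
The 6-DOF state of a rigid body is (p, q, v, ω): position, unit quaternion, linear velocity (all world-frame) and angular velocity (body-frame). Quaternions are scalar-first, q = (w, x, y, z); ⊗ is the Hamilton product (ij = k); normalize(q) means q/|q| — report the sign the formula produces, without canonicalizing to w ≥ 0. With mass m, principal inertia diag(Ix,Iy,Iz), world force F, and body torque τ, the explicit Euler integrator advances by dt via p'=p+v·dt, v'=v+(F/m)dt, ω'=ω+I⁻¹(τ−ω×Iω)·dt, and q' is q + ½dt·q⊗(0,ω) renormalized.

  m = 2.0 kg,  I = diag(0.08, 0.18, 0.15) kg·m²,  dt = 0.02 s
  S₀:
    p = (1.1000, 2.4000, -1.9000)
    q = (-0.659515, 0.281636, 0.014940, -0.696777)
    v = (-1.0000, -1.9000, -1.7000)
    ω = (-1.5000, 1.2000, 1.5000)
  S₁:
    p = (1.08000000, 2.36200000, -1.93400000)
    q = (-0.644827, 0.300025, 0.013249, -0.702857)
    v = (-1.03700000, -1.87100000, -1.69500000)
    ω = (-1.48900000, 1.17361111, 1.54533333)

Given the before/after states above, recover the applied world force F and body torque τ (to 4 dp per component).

Δv = v₁−v₀ = (-0.03700000, 0.02900000, 0.00500000)
applied force F = (-3.7000, 2.9000, 0.5000)
Δω = ω₁−ω₀ = (0.01100000, -0.02638889, 0.04533333)
I·α + gyro = (-0.0100, -0.0800, 0.1600)

F = (-3.7000, 2.9000, 0.5000)
τ = (-0.0100, -0.0800, 0.1600)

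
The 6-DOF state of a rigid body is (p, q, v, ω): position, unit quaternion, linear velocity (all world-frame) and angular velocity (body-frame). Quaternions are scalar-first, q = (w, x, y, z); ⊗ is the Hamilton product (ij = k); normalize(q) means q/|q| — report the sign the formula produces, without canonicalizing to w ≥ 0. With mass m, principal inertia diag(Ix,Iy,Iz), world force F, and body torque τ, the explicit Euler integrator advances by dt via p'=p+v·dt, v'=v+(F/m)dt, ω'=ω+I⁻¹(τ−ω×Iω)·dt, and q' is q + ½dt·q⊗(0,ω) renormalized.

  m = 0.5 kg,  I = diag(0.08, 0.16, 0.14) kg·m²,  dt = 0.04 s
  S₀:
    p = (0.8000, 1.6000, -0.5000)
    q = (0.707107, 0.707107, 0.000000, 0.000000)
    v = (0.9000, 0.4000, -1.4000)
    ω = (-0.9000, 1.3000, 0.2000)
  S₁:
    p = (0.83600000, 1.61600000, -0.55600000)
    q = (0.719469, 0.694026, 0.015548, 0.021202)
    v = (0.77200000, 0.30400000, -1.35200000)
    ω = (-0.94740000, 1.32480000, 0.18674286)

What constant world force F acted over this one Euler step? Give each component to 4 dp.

Δv = v₁−v₀ = (-0.12800000, -0.09600000, 0.04800000)
applied force F = (-1.6000, -1.2000, 0.6000)

F = (-1.6000, -1.2000, 0.6000)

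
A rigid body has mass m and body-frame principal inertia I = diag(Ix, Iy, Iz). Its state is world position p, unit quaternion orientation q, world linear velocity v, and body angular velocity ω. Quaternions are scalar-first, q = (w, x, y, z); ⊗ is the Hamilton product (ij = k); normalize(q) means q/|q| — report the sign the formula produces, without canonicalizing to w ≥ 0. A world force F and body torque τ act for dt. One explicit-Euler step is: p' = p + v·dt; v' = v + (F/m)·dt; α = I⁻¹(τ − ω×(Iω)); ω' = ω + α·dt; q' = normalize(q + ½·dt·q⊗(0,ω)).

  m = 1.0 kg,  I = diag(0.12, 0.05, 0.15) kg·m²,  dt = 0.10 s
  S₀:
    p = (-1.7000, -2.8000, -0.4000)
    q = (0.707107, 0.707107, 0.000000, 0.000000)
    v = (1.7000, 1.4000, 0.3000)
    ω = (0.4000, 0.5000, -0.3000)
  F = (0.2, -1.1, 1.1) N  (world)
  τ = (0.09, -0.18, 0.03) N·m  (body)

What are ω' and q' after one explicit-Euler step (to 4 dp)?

ω' = (0.4875, 0.1328, -0.2707)
q' = (0.6925, 0.7208, 0.0283, 0.0071)

precession coupling ω×(Iω) = (-0.0150, 0.0036, -0.0140)
α = I⁻¹(τ − ω×Iω) = (0.8750, -3.6720, 0.2933)
new body rate ω' = (0.4875, 0.1328, -0.2707)
Hamilton product q⊗(0,ω) = (-0.2828428, 0.2828428, 0.5656856, 0.1414214)
q' = normalize(q + ½dt·q⊗(0,ω)) = (0.6925, 0.7208, 0.0283, 0.0071)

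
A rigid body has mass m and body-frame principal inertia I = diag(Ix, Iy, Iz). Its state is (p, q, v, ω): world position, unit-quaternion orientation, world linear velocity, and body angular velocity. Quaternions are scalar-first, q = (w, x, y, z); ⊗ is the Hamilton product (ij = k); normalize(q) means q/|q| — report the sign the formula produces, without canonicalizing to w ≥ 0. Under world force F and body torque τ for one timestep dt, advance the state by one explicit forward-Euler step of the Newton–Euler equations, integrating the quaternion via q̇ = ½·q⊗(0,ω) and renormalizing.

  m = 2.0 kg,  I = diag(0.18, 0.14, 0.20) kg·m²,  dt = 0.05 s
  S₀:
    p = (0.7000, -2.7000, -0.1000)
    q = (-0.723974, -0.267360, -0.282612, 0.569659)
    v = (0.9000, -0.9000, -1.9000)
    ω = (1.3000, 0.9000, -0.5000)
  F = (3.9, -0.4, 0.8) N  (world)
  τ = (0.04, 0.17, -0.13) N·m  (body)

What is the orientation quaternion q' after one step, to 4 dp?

q' = (-0.7012, -0.2999, -0.2835, 0.5814)

q⊗(0,ω) = (0.8867483, -1.3125533, -0.0446999, 0.4887586)
q' = normalize(q + ½dt·q⊗(0,ω)) = (-0.7012, -0.2999, -0.2835, 0.5814)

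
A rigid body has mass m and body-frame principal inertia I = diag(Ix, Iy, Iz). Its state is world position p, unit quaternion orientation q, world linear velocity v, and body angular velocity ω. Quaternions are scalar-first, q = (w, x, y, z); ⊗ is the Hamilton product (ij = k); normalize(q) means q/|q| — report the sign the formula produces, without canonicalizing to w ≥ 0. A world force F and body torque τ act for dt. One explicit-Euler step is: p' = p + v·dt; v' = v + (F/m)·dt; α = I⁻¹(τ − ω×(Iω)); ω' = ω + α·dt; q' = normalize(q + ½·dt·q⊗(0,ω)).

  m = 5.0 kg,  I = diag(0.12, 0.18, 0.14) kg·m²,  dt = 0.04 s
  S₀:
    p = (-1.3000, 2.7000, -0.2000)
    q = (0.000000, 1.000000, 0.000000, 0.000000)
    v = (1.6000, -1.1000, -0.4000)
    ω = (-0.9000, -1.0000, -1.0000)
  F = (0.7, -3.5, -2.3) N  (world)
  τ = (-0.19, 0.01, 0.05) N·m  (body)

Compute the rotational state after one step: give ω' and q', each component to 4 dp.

α = I⁻¹(τ − ω×Iω) = (-1.2500, 0.1556, -0.0286)
ω + α·dt = (-0.9500, -0.9938, -1.0011)
q⊗(0,ω) = (0.9000000, 0.0000000, 1.0000000, -1.0000000)
updated quaternion q' = (0.0180, 0.9994, 0.0200, -0.0200)

ω' = (-0.9500, -0.9938, -1.0011)
q' = (0.0180, 0.9994, 0.0200, -0.0200)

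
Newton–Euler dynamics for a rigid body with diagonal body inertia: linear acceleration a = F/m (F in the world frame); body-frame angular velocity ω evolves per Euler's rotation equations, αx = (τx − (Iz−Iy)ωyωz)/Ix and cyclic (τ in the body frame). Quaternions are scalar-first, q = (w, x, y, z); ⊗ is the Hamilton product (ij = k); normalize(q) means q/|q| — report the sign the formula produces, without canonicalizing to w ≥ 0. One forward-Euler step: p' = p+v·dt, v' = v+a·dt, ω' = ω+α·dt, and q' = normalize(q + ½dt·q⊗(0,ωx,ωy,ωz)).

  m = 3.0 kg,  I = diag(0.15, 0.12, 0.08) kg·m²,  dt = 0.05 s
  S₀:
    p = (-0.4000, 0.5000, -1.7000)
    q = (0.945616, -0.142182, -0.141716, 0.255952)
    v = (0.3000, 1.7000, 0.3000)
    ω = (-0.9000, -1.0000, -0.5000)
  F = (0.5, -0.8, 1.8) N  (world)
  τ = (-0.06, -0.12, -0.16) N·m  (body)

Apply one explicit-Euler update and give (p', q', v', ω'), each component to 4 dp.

p' = (-0.3850, 0.5850, -1.6850)
q' = (0.9415, -0.1552, -0.1728, 0.2443)
v' = (0.3083, 1.6867, 0.3300)
ω' = (-0.9133, -1.0631, -0.5831)

p + v·dt = (-0.3850, 0.5850, -1.6850)
v + (F/m)dt = (0.3083, 1.6867, 0.3300)
ω×(Iω) gyroscopic = (-0.0200, 0.0315, -0.0270)
(τ − ω×Iω)/I = (-0.2667, -1.2625, -1.6625)
ω + α·dt = (-0.9133, -1.0631, -0.5831)
q⊗(0,ω) = (-0.1417038, -0.5242444, -1.2470638, -0.4581704)
updated quaternion q' = (0.9415, -0.1552, -0.1728, 0.2443)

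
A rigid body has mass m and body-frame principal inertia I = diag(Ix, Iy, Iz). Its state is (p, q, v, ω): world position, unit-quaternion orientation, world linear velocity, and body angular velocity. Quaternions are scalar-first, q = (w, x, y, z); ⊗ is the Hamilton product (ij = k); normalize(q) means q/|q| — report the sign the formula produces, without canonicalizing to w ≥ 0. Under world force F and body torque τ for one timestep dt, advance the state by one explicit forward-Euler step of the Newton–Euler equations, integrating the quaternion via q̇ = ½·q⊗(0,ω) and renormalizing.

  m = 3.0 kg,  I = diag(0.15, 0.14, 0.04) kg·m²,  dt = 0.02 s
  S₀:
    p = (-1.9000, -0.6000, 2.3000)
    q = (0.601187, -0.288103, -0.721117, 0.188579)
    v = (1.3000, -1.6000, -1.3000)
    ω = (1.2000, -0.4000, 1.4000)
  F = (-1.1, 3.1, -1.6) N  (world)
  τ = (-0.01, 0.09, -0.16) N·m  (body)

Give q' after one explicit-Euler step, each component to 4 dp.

q' = (0.5990, -0.2902, -0.7171, 0.2068)

q⊗(0,ω) = (-0.2067338, -0.2127078, 0.3891642, 1.8222434)
q + ½dt·q⊗(0,ω), renormalized = (0.5990, -0.2902, -0.7171, 0.2068)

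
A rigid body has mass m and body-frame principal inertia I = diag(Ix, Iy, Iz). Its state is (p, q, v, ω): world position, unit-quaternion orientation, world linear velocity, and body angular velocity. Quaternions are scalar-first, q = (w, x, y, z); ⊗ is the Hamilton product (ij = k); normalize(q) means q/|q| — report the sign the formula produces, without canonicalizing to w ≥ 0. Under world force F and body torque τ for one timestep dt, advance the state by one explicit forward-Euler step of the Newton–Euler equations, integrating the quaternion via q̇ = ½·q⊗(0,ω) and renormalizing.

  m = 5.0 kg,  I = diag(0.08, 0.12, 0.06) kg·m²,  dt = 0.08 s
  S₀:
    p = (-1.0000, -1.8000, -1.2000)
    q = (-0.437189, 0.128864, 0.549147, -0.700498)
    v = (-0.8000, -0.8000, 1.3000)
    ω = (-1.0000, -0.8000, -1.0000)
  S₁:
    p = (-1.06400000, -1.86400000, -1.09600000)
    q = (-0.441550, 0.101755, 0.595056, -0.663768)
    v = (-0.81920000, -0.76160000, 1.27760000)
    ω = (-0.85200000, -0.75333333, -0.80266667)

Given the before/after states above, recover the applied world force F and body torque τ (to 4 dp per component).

ω₁ − ω₀ = (0.14800000, 0.04666667, 0.19733333)
applied torque τ = (0.1000, 0.0900, 0.1800)
velocity change Δv = (-0.01920000, 0.03840000, -0.02240000)
m·(v₁−v₀)/dt = (-1.2000, 2.4000, -1.4000)

F = (-1.2000, 2.4000, -1.4000)
τ = (0.1000, 0.0900, 0.1800)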